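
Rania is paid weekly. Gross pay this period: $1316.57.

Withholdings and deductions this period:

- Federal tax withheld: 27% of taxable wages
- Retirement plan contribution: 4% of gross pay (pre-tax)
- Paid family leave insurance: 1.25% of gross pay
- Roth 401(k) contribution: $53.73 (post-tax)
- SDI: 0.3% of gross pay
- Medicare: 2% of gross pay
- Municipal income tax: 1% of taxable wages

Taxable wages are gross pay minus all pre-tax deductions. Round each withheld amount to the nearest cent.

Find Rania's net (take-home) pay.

$809.54

Retirement plan contribution: $1316.57 × 0.04 = $52.66
Taxable wages = $1316.57 − $52.66 = $1263.91
Municipal income tax: $1263.91 × 0.01 = $12.64
Federal tax withheld: $1263.91 × 0.27 = $341.26
Medicare: $1316.57 × 0.02 = $26.33
SDI: $1316.57 × 0.003 = $3.95
Paid family leave insurance: $1316.57 × 0.0125 = $16.46
Roth 401(k) contribution: $53.73
Total deductions = $52.66 + $12.64 + $341.26 + $26.33 + $3.95 + $16.46 + $53.73 = $507.03
Net pay = $1316.57 − $507.03 = $809.54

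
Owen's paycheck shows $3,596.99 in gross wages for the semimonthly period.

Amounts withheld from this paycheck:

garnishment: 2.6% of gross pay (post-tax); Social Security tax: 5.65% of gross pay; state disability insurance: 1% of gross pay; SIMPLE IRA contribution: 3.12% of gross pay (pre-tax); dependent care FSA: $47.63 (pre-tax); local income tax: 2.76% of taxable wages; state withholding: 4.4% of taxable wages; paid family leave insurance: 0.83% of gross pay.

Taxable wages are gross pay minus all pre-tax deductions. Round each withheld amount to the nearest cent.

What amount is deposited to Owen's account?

Dependent care FSA: $47.63
SIMPLE IRA contribution: $3,596.99 × 0.0312 = $112.23
Pre-tax total = $47.63 + $112.23 = $159.86
Taxable wages = $3,596.99 − $159.86 = $3,437.13
State withholding: $3,437.13 × 0.044 = $151.23
Local income tax: $3,437.13 × 0.0276 = $94.86
Social Security tax: $3,596.99 × 0.0565 = $203.23
Paid family leave insurance: $3,596.99 × 0.0083 = $29.86
State disability insurance: $3,596.99 × 0.01 = $35.97
Garnishment: $3,596.99 × 0.026 = $93.52
Total deductions = $47.63 + $112.23 + $151.23 + $94.86 + $203.23 + $29.86 + $35.97 + $93.52 = $768.53
Net pay = $3,596.99 − $768.53 = $2,828.46

$2,828.46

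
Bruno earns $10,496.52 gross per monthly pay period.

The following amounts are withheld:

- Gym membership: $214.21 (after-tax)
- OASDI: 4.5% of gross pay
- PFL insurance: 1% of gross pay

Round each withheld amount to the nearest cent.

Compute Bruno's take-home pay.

$9,705.00

OASDI: $10,496.52 × 0.045 = $472.34
PFL insurance: $10,496.52 × 0.01 = $104.97
Gym membership: $214.21
Total deductions = $472.34 + $104.97 + $214.21 = $791.52
Net pay = $10,496.52 − $791.52 = $9,705.00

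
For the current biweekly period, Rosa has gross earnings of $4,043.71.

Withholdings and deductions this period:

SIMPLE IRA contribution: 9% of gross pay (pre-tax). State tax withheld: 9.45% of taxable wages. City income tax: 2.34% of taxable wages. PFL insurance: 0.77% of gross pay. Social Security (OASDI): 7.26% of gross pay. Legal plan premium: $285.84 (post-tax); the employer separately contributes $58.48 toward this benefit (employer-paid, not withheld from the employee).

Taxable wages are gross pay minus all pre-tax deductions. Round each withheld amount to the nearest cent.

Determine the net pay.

$2,635.38

SIMPLE IRA contribution: $4,043.71 × 0.09 = $363.93
Taxable wages = $4,043.71 − $363.93 = $3,679.78
State tax withheld: $3,679.78 × 0.0945 = $347.74
City income tax: $3,679.78 × 0.0234 = $86.11
Social Security (OASDI): $4,043.71 × 0.0726 = $293.57
PFL insurance: $4,043.71 × 0.0077 = $31.14
Legal plan premium: $285.84
(Employer's $58.48 toward legal plan premium is not withheld from the employee.)
Total deductions = $363.93 + $347.74 + $86.11 + $293.57 + $31.14 + $285.84 = $1,408.33
Net pay = $4,043.71 − $1,408.33 = $2,635.38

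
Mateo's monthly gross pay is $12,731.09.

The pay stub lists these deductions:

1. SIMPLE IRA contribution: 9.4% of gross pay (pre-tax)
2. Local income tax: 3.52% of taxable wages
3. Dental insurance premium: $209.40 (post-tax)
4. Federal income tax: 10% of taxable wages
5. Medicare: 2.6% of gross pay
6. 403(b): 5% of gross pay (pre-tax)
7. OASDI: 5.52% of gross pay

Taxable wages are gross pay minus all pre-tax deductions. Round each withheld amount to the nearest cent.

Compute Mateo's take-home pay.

$8,181.27

SIMPLE IRA contribution: $12,731.09 × 0.094 = $1,196.72
403(b): $12,731.09 × 0.05 = $636.55
Pre-tax total = $1,196.72 + $636.55 = $1,833.27
Taxable wages = $12,731.09 − $1,833.27 = $10,897.82
Federal income tax: $10,897.82 × 0.1 = $1,089.78
Local income tax: $10,897.82 × 0.0352 = $383.60
OASDI: $12,731.09 × 0.0552 = $702.76
Medicare: $12,731.09 × 0.026 = $331.01
Dental insurance premium: $209.40
Total deductions = $1,196.72 + $636.55 + $1,089.78 + $383.60 + $702.76 + $331.01 + $209.40 = $4,549.82
Net pay = $12,731.09 − $4,549.82 = $8,181.27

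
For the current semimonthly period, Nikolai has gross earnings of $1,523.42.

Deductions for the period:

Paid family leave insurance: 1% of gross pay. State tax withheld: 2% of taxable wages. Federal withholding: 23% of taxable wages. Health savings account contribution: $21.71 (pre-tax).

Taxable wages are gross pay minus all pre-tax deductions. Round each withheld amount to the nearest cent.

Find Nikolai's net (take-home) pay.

Health savings account contribution: $21.71
Taxable wages = $1,523.42 − $21.71 = $1,501.71
Federal withholding: $1,501.71 × 0.23 = $345.39
State tax withheld: $1,501.71 × 0.02 = $30.03
Paid family leave insurance: $1,523.42 × 0.01 = $15.23
Total deductions = $21.71 + $345.39 + $30.03 + $15.23 = $412.36
Net pay = $1,523.42 − $412.36 = $1,111.06

$1,111.06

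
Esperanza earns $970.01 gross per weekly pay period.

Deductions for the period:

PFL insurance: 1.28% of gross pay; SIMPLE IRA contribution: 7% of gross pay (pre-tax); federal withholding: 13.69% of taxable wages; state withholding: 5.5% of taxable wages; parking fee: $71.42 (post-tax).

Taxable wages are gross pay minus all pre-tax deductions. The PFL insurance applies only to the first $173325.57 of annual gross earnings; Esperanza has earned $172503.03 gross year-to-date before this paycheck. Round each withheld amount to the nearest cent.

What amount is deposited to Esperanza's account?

$647.04

SIMPLE IRA contribution: $970.01 × 0.07 = $67.90
Taxable wages = $970.01 − $67.90 = $902.11
State withholding: $902.11 × 0.055 = $49.62
Federal withholding: $902.11 × 0.1369 = $123.50
PFL insurance: only $173325.57 − $172503.03 = $822.54 of this check is subject → $822.54 × 0.0128 = $10.53
Parking fee: $71.42
Total deductions = $67.90 + $49.62 + $123.50 + $10.53 + $71.42 = $322.97
Net pay = $970.01 − $322.97 = $647.04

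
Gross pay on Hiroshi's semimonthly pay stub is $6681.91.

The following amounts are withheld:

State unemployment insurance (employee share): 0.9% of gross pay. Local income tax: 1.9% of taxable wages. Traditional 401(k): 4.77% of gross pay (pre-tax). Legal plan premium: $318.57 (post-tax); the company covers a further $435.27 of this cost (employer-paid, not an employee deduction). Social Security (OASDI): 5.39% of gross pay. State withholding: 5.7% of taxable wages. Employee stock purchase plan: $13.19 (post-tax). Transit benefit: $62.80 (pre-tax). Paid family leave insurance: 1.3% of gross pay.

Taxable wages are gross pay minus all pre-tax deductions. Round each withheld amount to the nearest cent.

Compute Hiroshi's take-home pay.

Traditional 401(k): $6681.91 × 0.0477 = $318.73
Transit benefit: $62.80
Pre-tax total = $318.73 + $62.80 = $381.53
Taxable wages = $6681.91 − $381.53 = $6300.38
Local income tax: $6300.38 × 0.019 = $119.71
State withholding: $6300.38 × 0.057 = $359.12
Social Security (OASDI): $6681.91 × 0.0539 = $360.15
State unemployment insurance (employee share): $6681.91 × 0.009 = $60.14
Paid family leave insurance: $6681.91 × 0.013 = $86.86
Employee stock purchase plan: $13.19
Legal plan premium: $318.57
(Employer's $435.27 toward legal plan premium is not withheld from the employee.)
Total deductions = $318.73 + $62.80 + $119.71 + $359.12 + $360.15 + $60.14 + $86.86 + $13.19 + $318.57 = $1699.27
Net pay = $6681.91 − $1699.27 = $4982.64

$4982.64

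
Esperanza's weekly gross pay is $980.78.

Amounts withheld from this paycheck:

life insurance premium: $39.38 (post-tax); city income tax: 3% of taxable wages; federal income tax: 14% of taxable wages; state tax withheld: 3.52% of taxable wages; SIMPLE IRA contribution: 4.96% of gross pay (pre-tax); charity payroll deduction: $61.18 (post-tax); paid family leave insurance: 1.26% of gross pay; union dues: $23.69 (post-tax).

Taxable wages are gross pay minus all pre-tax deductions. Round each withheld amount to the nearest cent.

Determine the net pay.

SIMPLE IRA contribution: $980.78 × 0.0496 = $48.65
Taxable wages = $980.78 − $48.65 = $932.13
City income tax: $932.13 × 0.03 = $27.96
State tax withheld: $932.13 × 0.0352 = $32.81
Federal income tax: $932.13 × 0.14 = $130.50
Paid family leave insurance: $980.78 × 0.0126 = $12.36
Charity payroll deduction: $61.18
Life insurance premium: $39.38
Union dues: $23.69
Total deductions = $48.65 + $27.96 + $32.81 + $130.50 + $12.36 + $61.18 + $39.38 + $23.69 = $376.53
Net pay = $980.78 − $376.53 = $604.25

$604.25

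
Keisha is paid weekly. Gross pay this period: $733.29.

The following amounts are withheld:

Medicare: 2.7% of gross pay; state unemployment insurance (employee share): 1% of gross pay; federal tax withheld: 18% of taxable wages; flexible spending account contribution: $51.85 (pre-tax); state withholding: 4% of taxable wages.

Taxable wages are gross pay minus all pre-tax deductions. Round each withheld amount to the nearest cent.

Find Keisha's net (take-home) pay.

$504.39

Flexible spending account contribution: $51.85
Taxable wages = $733.29 − $51.85 = $681.44
Federal tax withheld: $681.44 × 0.18 = $122.66
State withholding: $681.44 × 0.04 = $27.26
Medicare: $733.29 × 0.027 = $19.80
State unemployment insurance (employee share): $733.29 × 0.01 = $7.33
Total deductions = $51.85 + $122.66 + $27.26 + $19.80 + $7.33 = $228.90
Net pay = $733.29 − $228.90 = $504.39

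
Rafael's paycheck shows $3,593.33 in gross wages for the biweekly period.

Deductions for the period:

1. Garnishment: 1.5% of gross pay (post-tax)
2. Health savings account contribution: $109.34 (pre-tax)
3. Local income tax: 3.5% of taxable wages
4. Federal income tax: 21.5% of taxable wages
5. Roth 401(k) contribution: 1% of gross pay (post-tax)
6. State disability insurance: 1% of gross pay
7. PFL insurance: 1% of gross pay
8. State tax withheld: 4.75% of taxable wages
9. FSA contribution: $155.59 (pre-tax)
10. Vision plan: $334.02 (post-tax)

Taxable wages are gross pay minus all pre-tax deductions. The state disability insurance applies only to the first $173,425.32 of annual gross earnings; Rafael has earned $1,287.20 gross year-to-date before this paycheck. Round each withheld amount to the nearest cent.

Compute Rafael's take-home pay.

$1,842.49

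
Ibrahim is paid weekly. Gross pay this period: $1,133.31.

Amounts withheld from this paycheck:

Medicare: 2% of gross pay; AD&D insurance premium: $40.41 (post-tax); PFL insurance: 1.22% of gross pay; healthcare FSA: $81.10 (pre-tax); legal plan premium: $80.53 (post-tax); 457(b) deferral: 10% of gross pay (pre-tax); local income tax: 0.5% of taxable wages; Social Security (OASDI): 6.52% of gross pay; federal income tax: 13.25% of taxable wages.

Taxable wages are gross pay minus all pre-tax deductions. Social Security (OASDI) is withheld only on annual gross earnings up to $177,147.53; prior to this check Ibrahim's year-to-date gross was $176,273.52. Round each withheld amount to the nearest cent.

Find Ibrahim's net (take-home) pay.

Healthcare FSA: $81.10
457(b) deferral: $1,133.31 × 0.1 = $113.33
Pre-tax total = $81.10 + $113.33 = $194.43
Taxable wages = $1,133.31 − $194.43 = $938.88
Federal income tax: $938.88 × 0.1325 = $124.40
Local income tax: $938.88 × 0.005 = $4.69
Medicare: $1,133.31 × 0.02 = $22.67
PFL insurance: $1,133.31 × 0.0122 = $13.83
Social Security (OASDI): only $177,147.53 − $176,273.52 = $874.01 of this check is subject → $874.01 × 0.0652 = $56.99
Legal plan premium: $80.53
AD&D insurance premium: $40.41
Total deductions = $81.10 + $113.33 + $124.40 + $4.69 + $22.67 + $13.83 + $56.99 + $80.53 + $40.41 = $537.95
Net pay = $1,133.31 − $537.95 = $595.36

$595.36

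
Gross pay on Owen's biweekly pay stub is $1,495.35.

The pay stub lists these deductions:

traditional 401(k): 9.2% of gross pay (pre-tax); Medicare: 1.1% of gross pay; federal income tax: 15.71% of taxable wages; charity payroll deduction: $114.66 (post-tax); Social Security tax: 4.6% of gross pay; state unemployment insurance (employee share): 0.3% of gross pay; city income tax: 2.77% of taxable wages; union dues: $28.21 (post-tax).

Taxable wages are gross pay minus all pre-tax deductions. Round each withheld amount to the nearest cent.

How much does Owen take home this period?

$874.26

Traditional 401(k): $1,495.35 × 0.092 = $137.57
Taxable wages = $1,495.35 − $137.57 = $1,357.78
City income tax: $1,357.78 × 0.0277 = $37.61
Federal income tax: $1,357.78 × 0.1571 = $213.31
Social Security tax: $1,495.35 × 0.046 = $68.79
Medicare: $1,495.35 × 0.011 = $16.45
State unemployment insurance (employee share): $1,495.35 × 0.003 = $4.49
Charity payroll deduction: $114.66
Union dues: $28.21
Total deductions = $137.57 + $37.61 + $213.31 + $68.79 + $16.45 + $4.49 + $114.66 + $28.21 = $621.09
Net pay = $1,495.35 − $621.09 = $874.26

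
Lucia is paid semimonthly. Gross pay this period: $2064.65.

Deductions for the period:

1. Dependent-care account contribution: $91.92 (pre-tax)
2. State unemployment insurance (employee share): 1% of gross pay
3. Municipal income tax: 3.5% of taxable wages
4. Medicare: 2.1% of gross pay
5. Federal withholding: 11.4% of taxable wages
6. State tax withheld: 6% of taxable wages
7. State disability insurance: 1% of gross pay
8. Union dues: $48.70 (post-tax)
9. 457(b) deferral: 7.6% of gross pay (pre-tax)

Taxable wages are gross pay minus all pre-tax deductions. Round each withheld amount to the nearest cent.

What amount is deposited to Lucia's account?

Dependent-care account contribution: $91.92
457(b) deferral: $2064.65 × 0.076 = $156.91
Pre-tax total = $91.92 + $156.91 = $248.83
Taxable wages = $2064.65 − $248.83 = $1815.82
State tax withheld: $1815.82 × 0.06 = $108.95
Municipal income tax: $1815.82 × 0.035 = $63.55
Federal withholding: $1815.82 × 0.114 = $207.00
State unemployment insurance (employee share): $2064.65 × 0.01 = $20.65
State disability insurance: $2064.65 × 0.01 = $20.65
Medicare: $2064.65 × 0.021 = $43.36
Union dues: $48.70
Total deductions = $91.92 + $156.91 + $108.95 + $63.55 + $207.00 + $20.65 + $20.65 + $43.36 + $48.70 = $761.69
Net pay = $2064.65 − $761.69 = $1302.96

$1302.96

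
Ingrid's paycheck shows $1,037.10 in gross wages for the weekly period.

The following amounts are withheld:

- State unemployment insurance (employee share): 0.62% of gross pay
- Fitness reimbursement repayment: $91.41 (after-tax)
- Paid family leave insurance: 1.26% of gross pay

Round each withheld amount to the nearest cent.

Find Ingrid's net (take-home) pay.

$926.19

State unemployment insurance (employee share): $1,037.10 × 0.0062 = $6.43
Paid family leave insurance: $1,037.10 × 0.0126 = $13.07
Fitness reimbursement repayment: $91.41
Total deductions = $6.43 + $13.07 + $91.41 = $110.91
Net pay = $1,037.10 − $110.91 = $926.19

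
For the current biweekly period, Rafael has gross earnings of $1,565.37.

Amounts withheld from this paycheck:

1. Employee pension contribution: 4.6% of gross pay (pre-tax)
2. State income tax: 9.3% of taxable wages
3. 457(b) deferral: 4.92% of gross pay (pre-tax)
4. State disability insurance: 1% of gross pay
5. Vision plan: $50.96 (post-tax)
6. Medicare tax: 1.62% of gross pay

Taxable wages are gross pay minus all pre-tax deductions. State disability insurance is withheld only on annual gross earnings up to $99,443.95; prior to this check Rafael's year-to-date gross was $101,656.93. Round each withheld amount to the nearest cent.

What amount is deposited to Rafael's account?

$1,208.30

457(b) deferral: $1,565.37 × 0.0492 = $77.02
Employee pension contribution: $1,565.37 × 0.046 = $72.01
Pre-tax total = $77.02 + $72.01 = $149.03
Taxable wages = $1,565.37 − $149.03 = $1,416.34
State income tax: $1,416.34 × 0.093 = $131.72
Medicare tax: $1,565.37 × 0.0162 = $25.36
State disability insurance: annual cap $99,443.95 already reached (YTD $101,656.93), so $0.00
Vision plan: $50.96
Total deductions = $77.02 + $72.01 + $131.72 + $25.36 + $0.00 + $50.96 = $357.07
Net pay = $1,565.37 − $357.07 = $1,208.30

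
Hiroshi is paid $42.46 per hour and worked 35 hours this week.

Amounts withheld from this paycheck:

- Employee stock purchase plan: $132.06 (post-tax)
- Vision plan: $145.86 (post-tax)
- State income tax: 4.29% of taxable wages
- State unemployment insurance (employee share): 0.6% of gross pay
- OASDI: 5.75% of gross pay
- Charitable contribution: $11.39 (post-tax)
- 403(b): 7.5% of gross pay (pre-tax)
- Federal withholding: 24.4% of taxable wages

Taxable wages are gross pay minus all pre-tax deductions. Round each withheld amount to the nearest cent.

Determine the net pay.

$596.58

Gross pay: 35 × $42.46 = $1486.10
403(b): $1486.10 × 0.075 = $111.46
Taxable wages = $1486.10 − $111.46 = $1374.64
Federal withholding: $1374.64 × 0.244 = $335.41
State income tax: $1374.64 × 0.0429 = $58.97
OASDI: $1486.10 × 0.0575 = $85.45
State unemployment insurance (employee share): $1486.10 × 0.006 = $8.92
Employee stock purchase plan: $132.06
Charitable contribution: $11.39
Vision plan: $145.86
Total deductions = $111.46 + $335.41 + $58.97 + $85.45 + $8.92 + $132.06 + $11.39 + $145.86 = $889.52
Net pay = $1486.10 − $889.52 = $596.58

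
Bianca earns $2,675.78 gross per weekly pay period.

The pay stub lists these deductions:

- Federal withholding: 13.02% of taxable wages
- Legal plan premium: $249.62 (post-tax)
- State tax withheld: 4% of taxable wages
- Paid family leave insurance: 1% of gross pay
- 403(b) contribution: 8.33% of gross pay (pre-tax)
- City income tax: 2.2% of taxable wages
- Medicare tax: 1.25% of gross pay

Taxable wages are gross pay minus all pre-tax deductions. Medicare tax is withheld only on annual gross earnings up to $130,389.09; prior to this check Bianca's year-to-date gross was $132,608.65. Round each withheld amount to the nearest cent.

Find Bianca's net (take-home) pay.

403(b) contribution: $2,675.78 × 0.0833 = $222.89
Taxable wages = $2,675.78 − $222.89 = $2,452.89
City income tax: $2,452.89 × 0.022 = $53.96
State tax withheld: $2,452.89 × 0.04 = $98.12
Federal withholding: $2,452.89 × 0.1302 = $319.37
Paid family leave insurance: $2,675.78 × 0.01 = $26.76
Medicare tax: annual cap $130,389.09 already reached (YTD $132,608.65), so $0.00
Legal plan premium: $249.62
Total deductions = $222.89 + $53.96 + $98.12 + $319.37 + $26.76 + $0.00 + $249.62 = $970.72
Net pay = $2,675.78 − $970.72 = $1,705.06

$1,705.06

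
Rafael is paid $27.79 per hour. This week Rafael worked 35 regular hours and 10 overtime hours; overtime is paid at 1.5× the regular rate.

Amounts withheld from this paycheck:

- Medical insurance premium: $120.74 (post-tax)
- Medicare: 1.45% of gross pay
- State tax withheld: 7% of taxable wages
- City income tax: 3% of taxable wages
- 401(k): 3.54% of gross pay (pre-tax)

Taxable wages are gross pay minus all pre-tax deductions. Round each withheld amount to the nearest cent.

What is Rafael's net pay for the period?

Regular pay: 35 × $27.79 = $972.65
Overtime pay: 10 × $27.79 × 1.5 = $416.85
Gross pay = $972.65 + $416.85 = $1,389.50
401(k): $1,389.50 × 0.0354 = $49.19
Taxable wages = $1,389.50 − $49.19 = $1,340.31
State tax withheld: $1,340.31 × 0.07 = $93.82
City income tax: $1,340.31 × 0.03 = $40.21
Medicare: $1,389.50 × 0.0145 = $20.15
Medical insurance premium: $120.74
Total deductions = $49.19 + $93.82 + $40.21 + $20.15 + $120.74 = $324.11
Net pay = $1,389.50 − $324.11 = $1,065.39

$1,065.39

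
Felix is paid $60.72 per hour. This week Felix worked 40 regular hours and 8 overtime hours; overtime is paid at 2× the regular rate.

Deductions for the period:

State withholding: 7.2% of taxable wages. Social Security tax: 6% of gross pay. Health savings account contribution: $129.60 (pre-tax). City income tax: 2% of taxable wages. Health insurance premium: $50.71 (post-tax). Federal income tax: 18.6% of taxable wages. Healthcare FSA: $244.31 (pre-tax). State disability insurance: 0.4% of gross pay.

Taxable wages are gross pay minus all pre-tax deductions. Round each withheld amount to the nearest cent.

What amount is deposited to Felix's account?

$1,916.74

Regular pay: 40 × $60.72 = $2,428.80
Overtime pay: 8 × $60.72 × 2 = $971.52
Gross pay = $2,428.80 + $971.52 = $3,400.32
Health savings account contribution: $129.60
Healthcare FSA: $244.31
Pre-tax total = $129.60 + $244.31 = $373.91
Taxable wages = $3,400.32 − $373.91 = $3,026.41
City income tax: $3,026.41 × 0.02 = $60.53
State withholding: $3,026.41 × 0.072 = $217.90
Federal income tax: $3,026.41 × 0.186 = $562.91
Social Security tax: $3,400.32 × 0.06 = $204.02
State disability insurance: $3,400.32 × 0.004 = $13.60
Health insurance premium: $50.71
Total deductions = $129.60 + $244.31 + $60.53 + $217.90 + $562.91 + $204.02 + $13.60 + $50.71 = $1,483.58
Net pay = $3,400.32 − $1,483.58 = $1,916.74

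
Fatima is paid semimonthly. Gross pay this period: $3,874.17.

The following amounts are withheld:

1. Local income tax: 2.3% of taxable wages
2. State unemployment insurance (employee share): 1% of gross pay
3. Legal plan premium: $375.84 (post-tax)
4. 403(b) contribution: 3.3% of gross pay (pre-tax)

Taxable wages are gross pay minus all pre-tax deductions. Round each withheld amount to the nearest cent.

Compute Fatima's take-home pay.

403(b) contribution: $3,874.17 × 0.033 = $127.85
Taxable wages = $3,874.17 − $127.85 = $3,746.32
Local income tax: $3,746.32 × 0.023 = $86.17
State unemployment insurance (employee share): $3,874.17 × 0.01 = $38.74
Legal plan premium: $375.84
Total deductions = $127.85 + $86.17 + $38.74 + $375.84 = $628.60
Net pay = $3,874.17 − $628.60 = $3,245.57

$3,245.57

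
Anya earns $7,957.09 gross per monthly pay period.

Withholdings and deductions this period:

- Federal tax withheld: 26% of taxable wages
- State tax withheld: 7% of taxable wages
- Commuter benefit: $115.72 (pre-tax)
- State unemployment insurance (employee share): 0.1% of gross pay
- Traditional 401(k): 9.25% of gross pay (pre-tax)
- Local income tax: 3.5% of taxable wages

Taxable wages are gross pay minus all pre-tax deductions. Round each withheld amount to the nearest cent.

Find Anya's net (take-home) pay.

Traditional 401(k): $7,957.09 × 0.0925 = $736.03
Commuter benefit: $115.72
Pre-tax total = $736.03 + $115.72 = $851.75
Taxable wages = $7,957.09 − $851.75 = $7,105.34
State tax withheld: $7,105.34 × 0.07 = $497.37
Local income tax: $7,105.34 × 0.035 = $248.69
Federal tax withheld: $7,105.34 × 0.26 = $1,847.39
State unemployment insurance (employee share): $7,957.09 × 0.001 = $7.96
Total deductions = $736.03 + $115.72 + $497.37 + $248.69 + $1,847.39 + $7.96 = $3,453.16
Net pay = $7,957.09 − $3,453.16 = $4,503.93

$4,503.93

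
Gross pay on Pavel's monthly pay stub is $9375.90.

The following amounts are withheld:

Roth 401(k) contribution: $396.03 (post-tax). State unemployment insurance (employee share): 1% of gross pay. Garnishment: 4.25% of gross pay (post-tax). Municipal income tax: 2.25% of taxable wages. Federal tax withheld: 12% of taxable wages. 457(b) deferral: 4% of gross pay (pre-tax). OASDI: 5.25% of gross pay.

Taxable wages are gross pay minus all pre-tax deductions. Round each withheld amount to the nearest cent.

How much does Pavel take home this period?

$6337.74

457(b) deferral: $9375.90 × 0.04 = $375.04
Taxable wages = $9375.90 − $375.04 = $9000.86
Municipal income tax: $9000.86 × 0.0225 = $202.52
Federal tax withheld: $9000.86 × 0.12 = $1080.10
State unemployment insurance (employee share): $9375.90 × 0.01 = $93.76
OASDI: $9375.90 × 0.0525 = $492.23
Roth 401(k) contribution: $396.03
Garnishment: $9375.90 × 0.0425 = $398.48
Total deductions = $375.04 + $202.52 + $1080.10 + $93.76 + $492.23 + $396.03 + $398.48 = $3038.16
Net pay = $9375.90 − $3038.16 = $6337.74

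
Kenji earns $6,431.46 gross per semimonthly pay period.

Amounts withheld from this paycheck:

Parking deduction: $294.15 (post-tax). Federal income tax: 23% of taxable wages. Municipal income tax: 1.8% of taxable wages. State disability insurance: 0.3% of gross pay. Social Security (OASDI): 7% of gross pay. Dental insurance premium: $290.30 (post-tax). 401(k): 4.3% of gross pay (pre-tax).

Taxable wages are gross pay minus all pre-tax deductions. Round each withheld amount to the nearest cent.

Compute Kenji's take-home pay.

401(k): $6,431.46 × 0.043 = $276.55
Taxable wages = $6,431.46 − $276.55 = $6,154.91
Federal income tax: $6,154.91 × 0.23 = $1,415.63
Municipal income tax: $6,154.91 × 0.018 = $110.79
Social Security (OASDI): $6,431.46 × 0.07 = $450.20
State disability insurance: $6,431.46 × 0.003 = $19.29
Parking deduction: $294.15
Dental insurance premium: $290.30
Total deductions = $276.55 + $1,415.63 + $110.79 + $450.20 + $19.29 + $294.15 + $290.30 = $2,856.91
Net pay = $6,431.46 − $2,856.91 = $3,574.55

$3,574.55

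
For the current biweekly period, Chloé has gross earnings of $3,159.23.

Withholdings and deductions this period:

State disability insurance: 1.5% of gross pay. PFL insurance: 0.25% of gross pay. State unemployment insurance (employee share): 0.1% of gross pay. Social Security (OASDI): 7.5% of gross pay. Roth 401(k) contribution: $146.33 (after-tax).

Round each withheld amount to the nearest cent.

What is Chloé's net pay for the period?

Social Security (OASDI): $3,159.23 × 0.075 = $236.94
PFL insurance: $3,159.23 × 0.0025 = $7.90
State unemployment insurance (employee share): $3,159.23 × 0.001 = $3.16
State disability insurance: $3,159.23 × 0.015 = $47.39
Roth 401(k) contribution: $146.33
Total deductions = $236.94 + $7.90 + $3.16 + $47.39 + $146.33 = $441.72
Net pay = $3,159.23 − $441.72 = $2,717.51

$2,717.51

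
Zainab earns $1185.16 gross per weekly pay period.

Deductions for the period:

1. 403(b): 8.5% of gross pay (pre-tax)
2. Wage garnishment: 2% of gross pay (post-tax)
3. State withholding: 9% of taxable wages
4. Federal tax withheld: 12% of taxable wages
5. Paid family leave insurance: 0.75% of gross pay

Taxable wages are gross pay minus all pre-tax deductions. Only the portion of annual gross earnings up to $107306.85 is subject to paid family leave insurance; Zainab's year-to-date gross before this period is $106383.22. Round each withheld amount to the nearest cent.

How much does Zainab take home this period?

403(b): $1185.16 × 0.085 = $100.74
Taxable wages = $1185.16 − $100.74 = $1084.42
Federal tax withheld: $1084.42 × 0.12 = $130.13
State withholding: $1084.42 × 0.09 = $97.60
Paid family leave insurance: only $107306.85 − $106383.22 = $923.63 of this check is subject → $923.63 × 0.0075 = $6.93
Wage garnishment: $1185.16 × 0.02 = $23.70
Total deductions = $100.74 + $130.13 + $97.60 + $6.93 + $23.70 = $359.10
Net pay = $1185.16 − $359.10 = $826.06

$826.06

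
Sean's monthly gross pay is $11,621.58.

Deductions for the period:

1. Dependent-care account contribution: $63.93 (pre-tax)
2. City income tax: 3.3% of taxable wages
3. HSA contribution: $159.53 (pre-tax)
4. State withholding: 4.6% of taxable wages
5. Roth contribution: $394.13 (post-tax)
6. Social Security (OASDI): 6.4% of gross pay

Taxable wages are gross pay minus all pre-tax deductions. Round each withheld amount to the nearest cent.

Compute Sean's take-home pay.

$9,359.76

HSA contribution: $159.53
Dependent-care account contribution: $63.93
Pre-tax total = $159.53 + $63.93 = $223.46
Taxable wages = $11,621.58 − $223.46 = $11,398.12
State withholding: $11,398.12 × 0.046 = $524.31
City income tax: $11,398.12 × 0.033 = $376.14
Social Security (OASDI): $11,621.58 × 0.064 = $743.78
Roth contribution: $394.13
Total deductions = $159.53 + $63.93 + $524.31 + $376.14 + $743.78 + $394.13 = $2,261.82
Net pay = $11,621.58 − $2,261.82 = $9,359.76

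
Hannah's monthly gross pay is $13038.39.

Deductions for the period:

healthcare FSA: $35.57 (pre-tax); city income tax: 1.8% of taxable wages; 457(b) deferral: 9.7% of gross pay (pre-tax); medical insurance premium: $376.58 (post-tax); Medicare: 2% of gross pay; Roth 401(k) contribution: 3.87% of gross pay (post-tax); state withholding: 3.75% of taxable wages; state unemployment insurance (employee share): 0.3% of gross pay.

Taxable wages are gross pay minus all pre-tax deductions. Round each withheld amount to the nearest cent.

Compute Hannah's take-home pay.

$9905.57

457(b) deferral: $13038.39 × 0.097 = $1264.72
Healthcare FSA: $35.57
Pre-tax total = $1264.72 + $35.57 = $1300.29
Taxable wages = $13038.39 − $1300.29 = $11738.10
State withholding: $11738.10 × 0.0375 = $440.18
City income tax: $11738.10 × 0.018 = $211.29
State unemployment insurance (employee share): $13038.39 × 0.003 = $39.12
Medicare: $13038.39 × 0.02 = $260.77
Medical insurance premium: $376.58
Roth 401(k) contribution: $13038.39 × 0.0387 = $504.59
Total deductions = $1264.72 + $35.57 + $440.18 + $211.29 + $39.12 + $260.77 + $376.58 + $504.59 = $3132.82
Net pay = $13038.39 − $3132.82 = $9905.57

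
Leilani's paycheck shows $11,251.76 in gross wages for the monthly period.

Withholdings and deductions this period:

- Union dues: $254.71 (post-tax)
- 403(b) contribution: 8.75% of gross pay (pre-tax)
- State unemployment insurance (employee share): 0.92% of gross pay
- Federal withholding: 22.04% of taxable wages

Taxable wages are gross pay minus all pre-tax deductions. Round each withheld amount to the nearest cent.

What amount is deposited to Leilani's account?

$7,646.10

403(b) contribution: $11,251.76 × 0.0875 = $984.53
Taxable wages = $11,251.76 − $984.53 = $10,267.23
Federal withholding: $10,267.23 × 0.2204 = $2,262.90
State unemployment insurance (employee share): $11,251.76 × 0.0092 = $103.52
Union dues: $254.71
Total deductions = $984.53 + $2,262.90 + $103.52 + $254.71 = $3,605.66
Net pay = $11,251.76 − $3,605.66 = $7,646.10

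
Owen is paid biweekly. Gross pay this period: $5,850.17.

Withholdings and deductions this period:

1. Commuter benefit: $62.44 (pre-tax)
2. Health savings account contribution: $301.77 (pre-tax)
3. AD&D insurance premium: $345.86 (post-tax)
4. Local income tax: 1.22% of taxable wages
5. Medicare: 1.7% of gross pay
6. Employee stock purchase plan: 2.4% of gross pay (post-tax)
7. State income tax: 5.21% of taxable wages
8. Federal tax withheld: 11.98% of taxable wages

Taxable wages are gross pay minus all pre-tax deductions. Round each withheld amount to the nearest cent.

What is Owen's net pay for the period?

Commuter benefit: $62.44
Health savings account contribution: $301.77
Pre-tax total = $62.44 + $301.77 = $364.21
Taxable wages = $5,850.17 − $364.21 = $5,485.96
Federal tax withheld: $5,485.96 × 0.1198 = $657.22
Local income tax: $5,485.96 × 0.0122 = $66.93
State income tax: $5,485.96 × 0.0521 = $285.82
Medicare: $5,850.17 × 0.017 = $99.45
AD&D insurance premium: $345.86
Employee stock purchase plan: $5,850.17 × 0.024 = $140.40
Total deductions = $62.44 + $301.77 + $657.22 + $66.93 + $285.82 + $99.45 + $345.86 + $140.40 = $1,959.89
Net pay = $5,850.17 − $1,959.89 = $3,890.28

$3,890.28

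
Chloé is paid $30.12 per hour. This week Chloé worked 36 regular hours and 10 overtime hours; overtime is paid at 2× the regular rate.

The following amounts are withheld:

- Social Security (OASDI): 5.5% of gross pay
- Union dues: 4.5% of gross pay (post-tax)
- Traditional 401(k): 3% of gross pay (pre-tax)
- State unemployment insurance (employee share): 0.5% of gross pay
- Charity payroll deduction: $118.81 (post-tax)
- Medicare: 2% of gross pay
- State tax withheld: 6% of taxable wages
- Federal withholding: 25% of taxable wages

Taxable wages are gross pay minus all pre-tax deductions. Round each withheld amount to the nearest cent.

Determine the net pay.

Regular pay: 36 × $30.12 = $1,084.32
Overtime pay: 10 × $30.12 × 2 = $602.40
Gross pay = $1,084.32 + $602.40 = $1,686.72
Traditional 401(k): $1,686.72 × 0.03 = $50.60
Taxable wages = $1,686.72 − $50.60 = $1,636.12
Federal withholding: $1,636.12 × 0.25 = $409.03
State tax withheld: $1,636.12 × 0.06 = $98.17
State unemployment insurance (employee share): $1,686.72 × 0.005 = $8.43
Medicare: $1,686.72 × 0.02 = $33.73
Social Security (OASDI): $1,686.72 × 0.055 = $92.77
Union dues: $1,686.72 × 0.045 = $75.90
Charity payroll deduction: $118.81
Total deductions = $50.60 + $409.03 + $98.17 + $8.43 + $33.73 + $92.77 + $75.90 + $118.81 = $887.44
Net pay = $1,686.72 − $887.44 = $799.28

$799.28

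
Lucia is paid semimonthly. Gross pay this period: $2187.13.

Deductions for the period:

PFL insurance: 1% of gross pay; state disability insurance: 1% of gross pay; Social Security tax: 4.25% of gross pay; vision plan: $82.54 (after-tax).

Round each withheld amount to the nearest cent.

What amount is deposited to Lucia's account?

State disability insurance: $2187.13 × 0.01 = $21.87
Social Security tax: $2187.13 × 0.0425 = $92.95
PFL insurance: $2187.13 × 0.01 = $21.87
Vision plan: $82.54
Total deductions = $21.87 + $92.95 + $21.87 + $82.54 = $219.23
Net pay = $2187.13 − $219.23 = $1967.90

$1967.90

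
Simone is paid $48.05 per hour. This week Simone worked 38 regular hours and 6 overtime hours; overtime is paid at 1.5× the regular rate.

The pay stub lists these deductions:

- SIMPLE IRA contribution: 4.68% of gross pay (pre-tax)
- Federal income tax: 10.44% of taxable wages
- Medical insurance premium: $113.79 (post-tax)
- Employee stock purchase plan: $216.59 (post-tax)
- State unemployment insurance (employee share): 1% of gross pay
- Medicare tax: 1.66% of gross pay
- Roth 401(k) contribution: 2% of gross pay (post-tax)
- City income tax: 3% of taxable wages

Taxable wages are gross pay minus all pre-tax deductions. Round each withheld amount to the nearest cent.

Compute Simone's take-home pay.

$1427.72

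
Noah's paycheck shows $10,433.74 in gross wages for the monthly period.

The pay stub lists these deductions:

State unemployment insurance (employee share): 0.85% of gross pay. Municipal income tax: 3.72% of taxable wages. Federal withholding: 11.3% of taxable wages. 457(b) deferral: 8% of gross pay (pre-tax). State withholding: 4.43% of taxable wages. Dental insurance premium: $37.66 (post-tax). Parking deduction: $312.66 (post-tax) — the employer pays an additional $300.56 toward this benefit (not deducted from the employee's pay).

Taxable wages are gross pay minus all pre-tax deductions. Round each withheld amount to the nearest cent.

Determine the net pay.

457(b) deferral: $10,433.74 × 0.08 = $834.70
Taxable wages = $10,433.74 − $834.70 = $9,599.04
Municipal income tax: $9,599.04 × 0.0372 = $357.08
Federal withholding: $9,599.04 × 0.113 = $1,084.69
State withholding: $9,599.04 × 0.0443 = $425.24
State unemployment insurance (employee share): $10,433.74 × 0.0085 = $88.69
Parking deduction: $312.66
Dental insurance premium: $37.66
(Employer's $300.56 toward parking deduction is not withheld from the employee.)
Total deductions = $834.70 + $357.08 + $1,084.69 + $425.24 + $88.69 + $312.66 + $37.66 = $3,140.72
Net pay = $10,433.74 − $3,140.72 = $7,293.02

$7,293.02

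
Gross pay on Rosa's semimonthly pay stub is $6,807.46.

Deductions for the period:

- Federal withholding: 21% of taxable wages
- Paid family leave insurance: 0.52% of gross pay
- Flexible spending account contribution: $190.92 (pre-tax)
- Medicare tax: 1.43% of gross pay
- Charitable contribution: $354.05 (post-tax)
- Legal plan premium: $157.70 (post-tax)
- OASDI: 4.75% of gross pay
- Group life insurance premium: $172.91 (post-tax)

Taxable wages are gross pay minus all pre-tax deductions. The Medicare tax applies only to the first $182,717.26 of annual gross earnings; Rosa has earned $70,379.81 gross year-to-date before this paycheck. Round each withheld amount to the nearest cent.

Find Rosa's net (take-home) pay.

$4,086.31

Flexible spending account contribution: $190.92
Taxable wages = $6,807.46 − $190.92 = $6,616.54
Federal withholding: $6,616.54 × 0.21 = $1,389.47
OASDI: $6,807.46 × 0.0475 = $323.35
Medicare tax: cap not yet reached, full $6,807.46 is subject → $6,807.46 × 0.0143 = $97.35
Paid family leave insurance: $6,807.46 × 0.0052 = $35.40
Charitable contribution: $354.05
Legal plan premium: $157.70
Group life insurance premium: $172.91
Total deductions = $190.92 + $1,389.47 + $323.35 + $97.35 + $35.40 + $354.05 + $157.70 + $172.91 = $2,721.15
Net pay = $6,807.46 − $2,721.15 = $4,086.31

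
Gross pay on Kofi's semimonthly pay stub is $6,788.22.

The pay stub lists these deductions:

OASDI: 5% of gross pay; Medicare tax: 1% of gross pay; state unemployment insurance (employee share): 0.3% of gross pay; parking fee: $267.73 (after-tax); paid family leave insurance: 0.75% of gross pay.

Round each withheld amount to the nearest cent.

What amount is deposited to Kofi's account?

$6,041.93

OASDI: $6,788.22 × 0.05 = $339.41
State unemployment insurance (employee share): $6,788.22 × 0.003 = $20.36
Medicare tax: $6,788.22 × 0.01 = $67.88
Paid family leave insurance: $6,788.22 × 0.0075 = $50.91
Parking fee: $267.73
Total deductions = $339.41 + $20.36 + $67.88 + $50.91 + $267.73 = $746.29
Net pay = $6,788.22 − $746.29 = $6,041.93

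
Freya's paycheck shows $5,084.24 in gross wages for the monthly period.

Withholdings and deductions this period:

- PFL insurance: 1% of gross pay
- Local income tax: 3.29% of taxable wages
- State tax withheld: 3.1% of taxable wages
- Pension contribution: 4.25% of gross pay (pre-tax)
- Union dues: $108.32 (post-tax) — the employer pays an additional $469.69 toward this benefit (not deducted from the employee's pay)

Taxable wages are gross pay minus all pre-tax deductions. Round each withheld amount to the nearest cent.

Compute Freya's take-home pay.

$4,397.93

Pension contribution: $5,084.24 × 0.0425 = $216.08
Taxable wages = $5,084.24 − $216.08 = $4,868.16
Local income tax: $4,868.16 × 0.0329 = $160.16
State tax withheld: $4,868.16 × 0.031 = $150.91
PFL insurance: $5,084.24 × 0.01 = $50.84
Union dues: $108.32
(Employer's $469.69 toward union dues is not withheld from the employee.)
Total deductions = $216.08 + $160.16 + $150.91 + $50.84 + $108.32 = $686.31
Net pay = $5,084.24 − $686.31 = $4,397.93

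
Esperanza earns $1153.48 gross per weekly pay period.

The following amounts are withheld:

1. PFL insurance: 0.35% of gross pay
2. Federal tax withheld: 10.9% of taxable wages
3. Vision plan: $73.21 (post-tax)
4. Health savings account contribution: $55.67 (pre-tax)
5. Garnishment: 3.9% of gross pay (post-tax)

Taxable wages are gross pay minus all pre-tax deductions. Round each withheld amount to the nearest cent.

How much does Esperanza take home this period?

$855.91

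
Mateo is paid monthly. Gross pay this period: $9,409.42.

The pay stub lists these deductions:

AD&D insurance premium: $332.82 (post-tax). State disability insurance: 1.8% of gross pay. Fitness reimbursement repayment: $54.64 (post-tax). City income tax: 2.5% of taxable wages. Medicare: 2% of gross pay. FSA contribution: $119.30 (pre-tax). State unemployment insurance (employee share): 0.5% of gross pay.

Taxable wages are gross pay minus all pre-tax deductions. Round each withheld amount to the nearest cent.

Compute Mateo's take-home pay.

FSA contribution: $119.30
Taxable wages = $9,409.42 − $119.30 = $9,290.12
City income tax: $9,290.12 × 0.025 = $232.25
Medicare: $9,409.42 × 0.02 = $188.19
State unemployment insurance (employee share): $9,409.42 × 0.005 = $47.05
State disability insurance: $9,409.42 × 0.018 = $169.37
Fitness reimbursement repayment: $54.64
AD&D insurance premium: $332.82
Total deductions = $119.30 + $232.25 + $188.19 + $47.05 + $169.37 + $54.64 + $332.82 = $1,143.62
Net pay = $9,409.42 − $1,143.62 = $8,265.80

$8,265.80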